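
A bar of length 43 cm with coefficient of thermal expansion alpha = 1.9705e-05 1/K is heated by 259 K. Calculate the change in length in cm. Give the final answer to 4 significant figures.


dL = L0 * alpha * dT
dL = 43 * 1.9705e-05 * 259
dL = 0.2195 cm


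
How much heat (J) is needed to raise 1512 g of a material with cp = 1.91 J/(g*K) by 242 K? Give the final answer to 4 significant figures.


Q = m * cp * dT
Q = 1512 * 1.91 * 242
Q = 698900 J


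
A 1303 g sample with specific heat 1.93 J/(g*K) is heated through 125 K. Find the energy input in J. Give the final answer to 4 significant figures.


Q = m * cp * dT
Q = 1303 * 1.93 * 125
Q = 314300 J


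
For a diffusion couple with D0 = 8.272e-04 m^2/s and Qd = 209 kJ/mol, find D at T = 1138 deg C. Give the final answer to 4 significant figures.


D = D0 * exp(-Qd / (R*T))
T = 1411.15 K
D = 8.272e-04 * exp(-209e3 / (8.314 * 1411.15))
D = 1.517e-11 m^2/s


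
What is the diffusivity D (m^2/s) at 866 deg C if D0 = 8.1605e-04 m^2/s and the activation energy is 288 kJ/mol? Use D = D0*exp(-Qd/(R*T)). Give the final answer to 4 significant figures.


D = D0 * exp(-Qd / (R*T))
T = 1139.15 K
D = 8.1605e-04 * exp(-288e3 / (8.314 * 1139.15))
D = 5.073e-17 m^2/s


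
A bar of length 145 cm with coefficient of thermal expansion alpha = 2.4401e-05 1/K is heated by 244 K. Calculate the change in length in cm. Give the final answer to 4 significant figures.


dL = L0 * alpha * dT
dL = 145 * 2.4401e-05 * 244
dL = 0.8633 cm


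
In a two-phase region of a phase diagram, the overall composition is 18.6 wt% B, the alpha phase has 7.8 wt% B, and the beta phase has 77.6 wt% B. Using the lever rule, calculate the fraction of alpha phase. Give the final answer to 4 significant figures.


f_alpha = (C_beta - C0) / (C_beta - C_alpha)
f_alpha = (77.6 - 18.6) / (77.6 - 7.8)
f_alpha = 0.8453


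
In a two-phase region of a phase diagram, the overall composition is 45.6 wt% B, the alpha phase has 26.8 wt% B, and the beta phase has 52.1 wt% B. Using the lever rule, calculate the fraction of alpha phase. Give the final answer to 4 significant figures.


f_alpha = (C_beta - C0) / (C_beta - C_alpha)
f_alpha = (52.1 - 45.6) / (52.1 - 26.8)
f_alpha = 0.2569


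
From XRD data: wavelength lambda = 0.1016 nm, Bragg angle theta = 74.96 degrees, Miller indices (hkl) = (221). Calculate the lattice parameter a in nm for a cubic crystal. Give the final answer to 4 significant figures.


d = lambda / (2*sin(theta))
d = 0.1016 / (2*sin(74.96 deg))
d = 0.0526019 nm
a = d * sqrt(h^2+k^2+l^2) = 0.0526019 * sqrt(9)
a = 0.1578 nm


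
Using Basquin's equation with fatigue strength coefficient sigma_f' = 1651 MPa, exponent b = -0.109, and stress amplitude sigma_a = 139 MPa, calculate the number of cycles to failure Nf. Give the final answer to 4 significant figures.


sigma_a = sigma_f' * (2*Nf)^b
2*Nf = (sigma_a / sigma_f')^(1/b)
2*Nf = (139 / 1651)^(1/-0.109)
2*Nf = 7.24318e+09
Nf = 3.622e+09 cycles


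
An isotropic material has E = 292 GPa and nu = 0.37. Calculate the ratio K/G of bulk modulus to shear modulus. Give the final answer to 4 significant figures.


G = E / (2*(1+nu))
G = 292 / (2*(1+0.37)) = 106.569 GPa
K = E / (3*(1-2*nu))
K = 292 / (3*(1-2*0.37)) = 374.359 GPa
K/G = 374.359 / 106.569 = 3.513


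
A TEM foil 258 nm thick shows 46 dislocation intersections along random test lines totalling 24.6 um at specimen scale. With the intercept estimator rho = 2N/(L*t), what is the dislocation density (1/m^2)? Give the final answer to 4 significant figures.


rho = 2N / (L * t)
L = 24.6 um = 2.46e-05 m, t = 258 nm = 2.58e-07 m
rho = 2 * 46 / (2.46e-05 * 2.58e-07)
rho = 1.45e+13 1/m^2


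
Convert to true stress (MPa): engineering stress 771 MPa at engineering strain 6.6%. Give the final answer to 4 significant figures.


sigma_true = sigma_eng * (1 + epsilon_eng)
sigma_true = 771 * (1 + 0.066)
sigma_true = 821.9 MPa


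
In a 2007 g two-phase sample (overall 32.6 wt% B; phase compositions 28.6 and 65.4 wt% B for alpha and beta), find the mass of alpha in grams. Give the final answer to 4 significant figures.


f_alpha = (C_beta - C0) / (C_beta - C_alpha)
f_alpha = (65.4 - 32.6) / (65.4 - 28.6) = 0.891304
m_alpha = f_alpha * m_total = 0.891304 * 2007 = 1789 g


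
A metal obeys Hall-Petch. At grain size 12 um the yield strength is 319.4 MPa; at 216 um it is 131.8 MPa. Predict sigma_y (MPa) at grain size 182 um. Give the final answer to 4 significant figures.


sigma_y = sigma0 + k / sqrt(d)
1/sqrt(d1) = 1/sqrt(1.2e-05) = 288.675;  1/sqrt(d2) = 68.0414
k = (sigma1 - sigma2) / (1/sqrt(d1) - 1/sqrt(d2)) = (319.4 - 131.8) / (288.675 - 68.0414) = 0.850278 MPa*m^0.5
sigma0 = sigma1 - k/sqrt(d1) = 319.4 - 0.850278*288.675 = 73.9459 MPa
sigma_y(d3) = 73.9459 + 0.850278 / sqrt(1.82e-04) = 137 MPa


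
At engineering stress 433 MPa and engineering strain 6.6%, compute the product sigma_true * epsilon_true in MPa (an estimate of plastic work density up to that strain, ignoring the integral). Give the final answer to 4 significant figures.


sigma_true = sigma_eng * (1 + epsilon_eng)
sigma_true = 433 * (1 + 0.066) = 461.578 MPa
epsilon_true = ln(1 + epsilon_eng)
epsilon_true = ln(1 + 0.066) = 0.0639133
sigma_true * epsilon_true = 461.578 * 0.0639133 = 29.5 MPa


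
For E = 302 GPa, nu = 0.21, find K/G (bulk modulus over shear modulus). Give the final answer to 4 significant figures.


G = E / (2*(1+nu))
G = 302 / (2*(1+0.21)) = 124.793 GPa
K = E / (3*(1-2*nu))
K = 302 / (3*(1-2*0.21)) = 173.563 GPa
K/G = 173.563 / 124.793 = 1.391


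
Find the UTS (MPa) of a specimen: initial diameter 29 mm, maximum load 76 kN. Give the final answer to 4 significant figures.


A0 = pi*(d/2)^2 = pi*(29/2)^2 = 660.52 mm^2
UTS = F_max / A0 = 76*1000 / 660.52
UTS = 115.1 MPa


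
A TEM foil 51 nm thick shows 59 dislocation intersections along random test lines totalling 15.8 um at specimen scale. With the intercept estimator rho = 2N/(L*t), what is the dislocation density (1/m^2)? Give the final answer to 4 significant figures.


rho = 2N / (L * t)
L = 15.8 um = 1.58e-05 m, t = 51 nm = 5.1e-08 m
rho = 2 * 59 / (1.58e-05 * 5.1e-08)
rho = 1.464e+14 1/m^2


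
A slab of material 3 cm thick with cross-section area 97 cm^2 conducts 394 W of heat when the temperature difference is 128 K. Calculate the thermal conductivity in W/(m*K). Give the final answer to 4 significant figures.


k = Q*L / (A*dT)
L = 0.03 m, A = 9.7e-03 m^2
k = 394 * 0.03 / (9.7e-03 * 128)
k = 9.52 W/(m*K)


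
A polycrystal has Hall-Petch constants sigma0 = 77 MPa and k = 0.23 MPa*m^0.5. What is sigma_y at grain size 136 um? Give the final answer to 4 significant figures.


sigma_y = sigma0 + k / sqrt(d)
d = 136 um = 1.36e-04 m
sigma_y = 77 + 0.23 / sqrt(1.36e-04)
sigma_y = 96.72 MPa


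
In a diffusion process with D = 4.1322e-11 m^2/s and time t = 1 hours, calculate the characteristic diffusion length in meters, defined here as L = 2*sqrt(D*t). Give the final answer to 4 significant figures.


t = 1 hr = 3600 s
Diffusion length = 2*sqrt(D*t)
= 2*sqrt(4.1322e-11 * 3600)
= 7.714e-04 m


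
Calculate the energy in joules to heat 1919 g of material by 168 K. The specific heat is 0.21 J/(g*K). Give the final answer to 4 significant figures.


Q = m * cp * dT
Q = 1919 * 0.21 * 168
Q = 67700 J


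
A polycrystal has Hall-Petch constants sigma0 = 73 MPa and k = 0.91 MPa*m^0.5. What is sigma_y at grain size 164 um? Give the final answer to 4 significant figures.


sigma_y = sigma0 + k / sqrt(d)
d = 164 um = 1.64e-04 m
sigma_y = 73 + 0.91 / sqrt(1.64e-04)
sigma_y = 144.1 MPa


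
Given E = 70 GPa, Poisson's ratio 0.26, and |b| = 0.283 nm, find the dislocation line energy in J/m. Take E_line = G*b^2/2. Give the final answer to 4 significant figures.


Step 1: G = E / (2*(1+nu))
G = 70 / (2*(1+0.26)) = 27.7778 GPa = 2.77778e+10 Pa
Step 2: E_line = G*b^2/2
b = 0.283 nm = 2.83e-10 m
E_line = 0.5 * 2.77778e+10 * (2.83e-10)^2 = 1.112e-09 J/m


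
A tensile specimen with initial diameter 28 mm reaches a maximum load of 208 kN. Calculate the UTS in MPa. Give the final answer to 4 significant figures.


A0 = pi*(d/2)^2 = pi*(28/2)^2 = 615.752 mm^2
UTS = F_max / A0 = 208*1000 / 615.752
UTS = 337.8 MPa


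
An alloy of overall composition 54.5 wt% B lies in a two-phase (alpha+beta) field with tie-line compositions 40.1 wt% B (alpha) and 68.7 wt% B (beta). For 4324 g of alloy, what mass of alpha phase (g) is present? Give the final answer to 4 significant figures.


f_alpha = (C_beta - C0) / (C_beta - C_alpha)
f_alpha = (68.7 - 54.5) / (68.7 - 40.1) = 0.496503
m_alpha = f_alpha * m_total = 0.496503 * 4324 = 2147 g


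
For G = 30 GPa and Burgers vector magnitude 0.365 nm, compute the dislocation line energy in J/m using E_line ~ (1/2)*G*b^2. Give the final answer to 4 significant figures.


E = G*b^2/2
b = 0.365 nm = 3.65e-10 m
G = 30 GPa = 3e+10 Pa
E = 0.5 * 3e+10 * (3.65e-10)^2
E = 1.998e-09 J/m


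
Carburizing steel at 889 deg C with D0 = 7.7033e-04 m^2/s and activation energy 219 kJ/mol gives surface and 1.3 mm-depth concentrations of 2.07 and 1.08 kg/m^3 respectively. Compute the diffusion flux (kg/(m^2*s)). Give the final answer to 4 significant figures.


Step 1: D = D0 * exp(-Qd/(R*T))
T = 889 + 273.15 = 1162.15 K
D = 7.7033e-04 * exp(-219e3 / (8.314 * 1162.15)) = 1.10414e-13 m^2/s
Step 2: J = D * (C1 - C2) / dx
J = 1.10414e-13 * (2.07 - 1.08) / 1.3e-03
J = 8.408e-11 kg/(m^2*s)


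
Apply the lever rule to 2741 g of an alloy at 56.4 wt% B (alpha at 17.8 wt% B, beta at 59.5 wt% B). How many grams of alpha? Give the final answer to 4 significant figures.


f_alpha = (C_beta - C0) / (C_beta - C_alpha)
f_alpha = (59.5 - 56.4) / (59.5 - 17.8) = 0.0743405
m_alpha = f_alpha * m_total = 0.0743405 * 2741 = 203.8 g


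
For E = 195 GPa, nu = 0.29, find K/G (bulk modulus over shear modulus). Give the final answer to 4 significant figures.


G = E / (2*(1+nu))
G = 195 / (2*(1+0.29)) = 75.5814 GPa
K = E / (3*(1-2*nu))
K = 195 / (3*(1-2*0.29)) = 154.762 GPa
K/G = 154.762 / 75.5814 = 2.048


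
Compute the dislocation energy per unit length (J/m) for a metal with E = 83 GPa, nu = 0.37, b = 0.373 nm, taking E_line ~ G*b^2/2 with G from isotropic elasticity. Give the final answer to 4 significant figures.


Step 1: G = E / (2*(1+nu))
G = 83 / (2*(1+0.37)) = 30.292 GPa = 3.0292e+10 Pa
Step 2: E_line = G*b^2/2
b = 0.373 nm = 3.73e-10 m
E_line = 0.5 * 3.0292e+10 * (3.73e-10)^2 = 2.107e-09 J/m


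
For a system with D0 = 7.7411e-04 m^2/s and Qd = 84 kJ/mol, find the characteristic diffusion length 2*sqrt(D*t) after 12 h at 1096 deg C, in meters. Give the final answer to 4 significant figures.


Step 1: D = D0 * exp(-Qd/(R*T))
T = 1369.15 K
D = 7.7411e-04 * exp(-84e3 / (8.314 * 1369.15)) = 4.83049e-07 m^2/s
Step 2: L = 2*sqrt(D*t)
t = 12 h = 43200 s
L = 2*sqrt(4.83049e-07 * 43200) = 0.2889 m


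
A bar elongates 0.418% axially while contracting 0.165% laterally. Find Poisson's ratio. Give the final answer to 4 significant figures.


nu = -epsilon_lat / epsilon_axial
Lateral strain is contraction (negative), so using magnitudes:
nu = 0.165 / 0.418
nu = 0.3947


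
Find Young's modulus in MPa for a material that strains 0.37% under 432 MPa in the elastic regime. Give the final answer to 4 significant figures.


E = sigma / epsilon
epsilon = 0.37% = 3.7e-03
E = 432 / 3.7e-03
E = 116800 MPa


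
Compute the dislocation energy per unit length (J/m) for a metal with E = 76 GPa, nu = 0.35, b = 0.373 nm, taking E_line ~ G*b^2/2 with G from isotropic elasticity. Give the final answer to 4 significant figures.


Step 1: G = E / (2*(1+nu))
G = 76 / (2*(1+0.35)) = 28.1481 GPa = 2.81481e+10 Pa
Step 2: E_line = G*b^2/2
b = 0.373 nm = 3.73e-10 m
E_line = 0.5 * 2.81481e+10 * (3.73e-10)^2 = 1.958e-09 J/m


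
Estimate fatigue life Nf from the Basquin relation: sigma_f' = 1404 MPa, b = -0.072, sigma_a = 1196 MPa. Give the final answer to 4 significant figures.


sigma_a = sigma_f' * (2*Nf)^b
2*Nf = (sigma_a / sigma_f')^(1/b)
2*Nf = (1196 / 1404)^(1/-0.072)
2*Nf = 9.27183
Nf = 4.636 cycles


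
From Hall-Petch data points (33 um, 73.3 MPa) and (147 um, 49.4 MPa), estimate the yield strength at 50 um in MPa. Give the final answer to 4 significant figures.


sigma_y = sigma0 + k / sqrt(d)
1/sqrt(d1) = 1/sqrt(3.3e-05) = 174.078;  1/sqrt(d2) = 82.4786
k = (sigma1 - sigma2) / (1/sqrt(d1) - 1/sqrt(d2)) = (73.3 - 49.4) / (174.078 - 82.4786) = 0.26092 MPa*m^0.5
sigma0 = sigma1 - k/sqrt(d1) = 73.3 - 0.26092*174.078 = 27.8797 MPa
sigma_y(d3) = 27.8797 + 0.26092 / sqrt(5e-05) = 64.78 MPa


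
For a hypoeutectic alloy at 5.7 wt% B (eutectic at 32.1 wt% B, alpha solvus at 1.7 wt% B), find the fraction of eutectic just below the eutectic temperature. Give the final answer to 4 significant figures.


f_primary = (C_e - C0) / (C_e - C_alpha_max)
f_primary = (32.1 - 5.7) / (32.1 - 1.7)
f_primary = 0.868421
f_eutectic = 1 - 0.868421 = 0.1316


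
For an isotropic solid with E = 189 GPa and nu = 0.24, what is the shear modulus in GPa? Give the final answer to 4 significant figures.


G = E / (2*(1+nu))
G = 189 / (2*(1+0.24))
G = 76.21 GPa


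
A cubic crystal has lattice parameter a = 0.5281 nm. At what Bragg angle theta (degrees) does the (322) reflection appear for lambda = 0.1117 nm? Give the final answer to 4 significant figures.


d = a / sqrt(h^2+k^2+l^2)
d = 0.5281 / sqrt(17) = 0.128083 nm
lambda = 2*d*sin(theta)  =>  sin(theta) = lambda / (2*d)
sin(theta) = 0.1117 / (2 * 0.128083) = 0.436045
theta = 25.85 deg


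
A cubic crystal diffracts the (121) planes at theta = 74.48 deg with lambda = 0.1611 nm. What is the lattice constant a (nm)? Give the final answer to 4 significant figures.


d = lambda / (2*sin(theta))
d = 0.1611 / (2*sin(74.48 deg))
d = 0.0835982 nm
a = d * sqrt(h^2+k^2+l^2) = 0.0835982 * sqrt(6)
a = 0.2048 nm


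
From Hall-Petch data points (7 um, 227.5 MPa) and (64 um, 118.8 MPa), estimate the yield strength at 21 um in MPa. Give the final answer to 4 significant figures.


sigma_y = sigma0 + k / sqrt(d)
1/sqrt(d1) = 1/sqrt(7e-06) = 377.964;  1/sqrt(d2) = 125
k = (sigma1 - sigma2) / (1/sqrt(d1) - 1/sqrt(d2)) = (227.5 - 118.8) / (377.964 - 125) = 0.429705 MPa*m^0.5
sigma0 = sigma1 - k/sqrt(d1) = 227.5 - 0.429705*377.964 = 65.0869 MPa
sigma_y(d3) = 65.0869 + 0.429705 / sqrt(2.1e-05) = 158.9 MPa


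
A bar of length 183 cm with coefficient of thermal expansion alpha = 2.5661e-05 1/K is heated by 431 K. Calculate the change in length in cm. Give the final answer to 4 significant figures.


dL = L0 * alpha * dT
dL = 183 * 2.5661e-05 * 431
dL = 2.024 cm


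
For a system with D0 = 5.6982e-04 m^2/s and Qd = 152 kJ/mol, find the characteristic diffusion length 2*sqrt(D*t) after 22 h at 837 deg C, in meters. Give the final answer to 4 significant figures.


Step 1: D = D0 * exp(-Qd/(R*T))
T = 1110.15 K
D = 5.6982e-04 * exp(-152e3 / (8.314 * 1110.15)) = 4.01416e-11 m^2/s
Step 2: L = 2*sqrt(D*t)
t = 22 h = 79200 s
L = 2*sqrt(4.01416e-11 * 79200) = 3.566e-03 m


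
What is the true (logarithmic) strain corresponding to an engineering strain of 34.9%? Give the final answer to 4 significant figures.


epsilon_true = ln(1 + epsilon_eng)
epsilon_true = ln(1 + 0.349)
epsilon_true = 0.2994


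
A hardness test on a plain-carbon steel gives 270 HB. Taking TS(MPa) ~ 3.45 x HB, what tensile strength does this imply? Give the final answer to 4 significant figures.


TS (MPa) = 3.45 * HB
TS = 3.45 * 270
TS = 931.5 MPa


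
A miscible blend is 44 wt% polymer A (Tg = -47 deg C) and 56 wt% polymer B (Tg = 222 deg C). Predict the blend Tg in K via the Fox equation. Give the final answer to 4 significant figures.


1/Tg = w1/Tg1 + w2/Tg2 (in Kelvin)
Tg1 = 226.15 K, Tg2 = 495.15 K
1/Tg = 0.44/226.15 + 0.56/495.15
Tg = 325 K


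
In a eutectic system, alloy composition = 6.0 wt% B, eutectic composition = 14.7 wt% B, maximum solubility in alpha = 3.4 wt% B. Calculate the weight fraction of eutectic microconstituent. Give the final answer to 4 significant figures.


f_primary = (C_e - C0) / (C_e - C_alpha_max)
f_primary = (14.7 - 6.0) / (14.7 - 3.4)
f_primary = 0.769912
f_eutectic = 1 - 0.769912 = 0.2301


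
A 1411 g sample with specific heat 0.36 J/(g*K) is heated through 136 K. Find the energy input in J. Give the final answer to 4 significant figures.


Q = m * cp * dT
Q = 1411 * 0.36 * 136
Q = 69080 J


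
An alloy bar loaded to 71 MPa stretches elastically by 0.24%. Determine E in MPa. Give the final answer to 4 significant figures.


E = sigma / epsilon
epsilon = 0.24% = 2.4e-03
E = 71 / 2.4e-03
E = 29580 MPa


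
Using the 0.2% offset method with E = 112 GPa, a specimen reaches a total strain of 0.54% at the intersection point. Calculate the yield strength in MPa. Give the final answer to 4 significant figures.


Offset strain = 0.002
Elastic strain at yield = total_strain - offset = 5.4e-03 - 0.002 = 3.4e-03
sigma_y = E * elastic_strain = 112000 * 3.4e-03
sigma_y = 380.8 MPa


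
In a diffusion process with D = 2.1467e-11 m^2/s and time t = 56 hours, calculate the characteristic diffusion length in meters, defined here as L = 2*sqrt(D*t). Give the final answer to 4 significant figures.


t = 56 hr = 201600 s
Diffusion length = 2*sqrt(D*t)
= 2*sqrt(2.1467e-11 * 201600)
= 4.161e-03 m


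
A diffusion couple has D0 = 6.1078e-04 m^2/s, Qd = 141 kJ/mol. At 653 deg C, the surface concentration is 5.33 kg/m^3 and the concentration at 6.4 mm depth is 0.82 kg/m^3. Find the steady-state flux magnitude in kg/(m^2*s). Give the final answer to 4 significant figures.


Step 1: D = D0 * exp(-Qd/(R*T))
T = 653 + 273.15 = 926.15 K
D = 6.1078e-04 * exp(-141e3 / (8.314 * 926.15)) = 6.81132e-12 m^2/s
Step 2: J = D * (C1 - C2) / dx
J = 6.81132e-12 * (5.33 - 0.82) / 6.4e-03
J = 4.8e-09 kg/(m^2*s)


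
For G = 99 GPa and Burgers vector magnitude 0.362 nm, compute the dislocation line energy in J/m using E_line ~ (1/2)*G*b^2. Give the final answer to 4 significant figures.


E = G*b^2/2
b = 0.362 nm = 3.62e-10 m
G = 99 GPa = 9.9e+10 Pa
E = 0.5 * 9.9e+10 * (3.62e-10)^2
E = 6.487e-09 J/m


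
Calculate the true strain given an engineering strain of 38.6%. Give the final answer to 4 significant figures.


epsilon_true = ln(1 + epsilon_eng)
epsilon_true = ln(1 + 0.386)
epsilon_true = 0.3264


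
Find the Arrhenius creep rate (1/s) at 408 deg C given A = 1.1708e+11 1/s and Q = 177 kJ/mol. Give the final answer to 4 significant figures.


rate = A * exp(-Q / (R*T))
T = 408 + 273.15 = 681.15 K
rate = 1.1708e+11 * exp(-177e3 / (8.314 * 681.15))
rate = 3.123e-03 1/s


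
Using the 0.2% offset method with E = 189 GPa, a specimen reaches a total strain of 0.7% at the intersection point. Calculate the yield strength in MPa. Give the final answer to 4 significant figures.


Offset strain = 0.002
Elastic strain at yield = total_strain - offset = 7e-03 - 0.002 = 5e-03
sigma_y = E * elastic_strain = 189000 * 5e-03
sigma_y = 945 MPa


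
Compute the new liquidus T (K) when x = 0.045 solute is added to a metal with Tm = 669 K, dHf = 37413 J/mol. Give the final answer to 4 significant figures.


dT = R*Tm^2*x / dHf
dT = 8.314 * 669^2 * 0.045 / 37413
dT = 4.47561 K
T_new = 669 - 4.47561 = 664.5 K


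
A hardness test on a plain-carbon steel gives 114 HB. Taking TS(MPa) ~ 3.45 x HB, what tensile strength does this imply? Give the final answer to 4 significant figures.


TS (MPa) = 3.45 * HB
TS = 3.45 * 114
TS = 393.3 MPa


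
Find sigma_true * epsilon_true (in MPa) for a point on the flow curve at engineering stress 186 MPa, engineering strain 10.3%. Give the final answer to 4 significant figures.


sigma_true = sigma_eng * (1 + epsilon_eng)
sigma_true = 186 * (1 + 0.103) = 205.158 MPa
epsilon_true = ln(1 + epsilon_eng)
epsilon_true = ln(1 + 0.103) = 0.0980337
sigma_true * epsilon_true = 205.158 * 0.0980337 = 20.11 MPa


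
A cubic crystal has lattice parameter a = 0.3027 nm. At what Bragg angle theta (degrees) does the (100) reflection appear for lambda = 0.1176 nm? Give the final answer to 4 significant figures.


d = a / sqrt(h^2+k^2+l^2)
d = 0.3027 / sqrt(1) = 0.3027 nm
lambda = 2*d*sin(theta)  =>  sin(theta) = lambda / (2*d)
sin(theta) = 0.1176 / (2 * 0.3027) = 0.194252
theta = 11.2 deg


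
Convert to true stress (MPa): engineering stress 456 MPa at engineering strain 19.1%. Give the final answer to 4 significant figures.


sigma_true = sigma_eng * (1 + epsilon_eng)
sigma_true = 456 * (1 + 0.191)
sigma_true = 543.1 MPa


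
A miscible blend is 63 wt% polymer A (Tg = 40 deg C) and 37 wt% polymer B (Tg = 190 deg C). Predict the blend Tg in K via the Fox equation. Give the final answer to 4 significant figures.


1/Tg = w1/Tg1 + w2/Tg2 (in Kelvin)
Tg1 = 313.15 K, Tg2 = 463.15 K
1/Tg = 0.63/313.15 + 0.37/463.15
Tg = 355.8 K


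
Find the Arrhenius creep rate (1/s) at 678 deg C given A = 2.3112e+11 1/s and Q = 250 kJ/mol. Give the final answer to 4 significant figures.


rate = A * exp(-Q / (R*T))
T = 678 + 273.15 = 951.15 K
rate = 2.3112e+11 * exp(-250e3 / (8.314 * 951.15))
rate = 4.305e-03 1/s


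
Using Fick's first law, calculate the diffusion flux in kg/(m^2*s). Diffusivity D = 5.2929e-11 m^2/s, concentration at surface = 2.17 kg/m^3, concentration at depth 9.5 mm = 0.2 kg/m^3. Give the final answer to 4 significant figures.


J = -D * (dC/dx) = D * (C1 - C2) / dx
J = 5.2929e-11 * (2.17 - 0.2) / 9.5e-03
J = 1.098e-08 kg/(m^2*s)


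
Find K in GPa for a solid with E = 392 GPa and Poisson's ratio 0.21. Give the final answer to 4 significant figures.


K = E / (3*(1-2*nu))
K = 392 / (3*(1-2*0.21))
K = 225.3 GPa


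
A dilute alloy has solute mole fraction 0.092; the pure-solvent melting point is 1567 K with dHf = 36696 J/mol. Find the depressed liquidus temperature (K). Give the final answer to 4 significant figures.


dT = R*Tm^2*x / dHf
dT = 8.314 * 1567^2 * 0.092 / 36696
dT = 51.182 K
T_new = 1567 - 51.182 = 1516 K


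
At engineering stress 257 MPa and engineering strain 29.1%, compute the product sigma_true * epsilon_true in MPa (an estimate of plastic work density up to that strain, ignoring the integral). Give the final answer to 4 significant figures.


sigma_true = sigma_eng * (1 + epsilon_eng)
sigma_true = 257 * (1 + 0.291) = 331.787 MPa
epsilon_true = ln(1 + epsilon_eng)
epsilon_true = ln(1 + 0.291) = 0.255417
sigma_true * epsilon_true = 331.787 * 0.255417 = 84.74 MPa


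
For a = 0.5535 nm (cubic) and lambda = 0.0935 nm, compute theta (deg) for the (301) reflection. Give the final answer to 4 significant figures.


d = a / sqrt(h^2+k^2+l^2)
d = 0.5535 / sqrt(10) = 0.175032 nm
lambda = 2*d*sin(theta)  =>  sin(theta) = lambda / (2*d)
sin(theta) = 0.0935 / (2 * 0.175032) = 0.267094
theta = 15.49 deg


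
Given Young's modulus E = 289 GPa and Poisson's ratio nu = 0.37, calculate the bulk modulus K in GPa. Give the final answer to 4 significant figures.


K = E / (3*(1-2*nu))
K = 289 / (3*(1-2*0.37))
K = 370.5 GPa


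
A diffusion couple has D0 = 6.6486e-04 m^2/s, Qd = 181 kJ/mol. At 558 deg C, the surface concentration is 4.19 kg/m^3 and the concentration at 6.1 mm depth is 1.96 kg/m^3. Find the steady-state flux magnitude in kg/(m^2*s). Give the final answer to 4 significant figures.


Step 1: D = D0 * exp(-Qd/(R*T))
T = 558 + 273.15 = 831.15 K
D = 6.6486e-04 * exp(-181e3 / (8.314 * 831.15)) = 2.79997e-15 m^2/s
Step 2: J = D * (C1 - C2) / dx
J = 2.79997e-15 * (4.19 - 1.96) / 6.1e-03
J = 1.024e-12 kg/(m^2*s)


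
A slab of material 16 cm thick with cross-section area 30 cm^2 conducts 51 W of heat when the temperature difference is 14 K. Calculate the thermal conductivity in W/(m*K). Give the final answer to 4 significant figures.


k = Q*L / (A*dT)
L = 0.16 m, A = 3e-03 m^2
k = 51 * 0.16 / (3e-03 * 14)
k = 194.3 W/(m*K)


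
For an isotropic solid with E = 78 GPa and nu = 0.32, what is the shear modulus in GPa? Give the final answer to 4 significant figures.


G = E / (2*(1+nu))
G = 78 / (2*(1+0.32))
G = 29.55 GPa


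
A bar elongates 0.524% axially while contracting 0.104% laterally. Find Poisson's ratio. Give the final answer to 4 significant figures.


nu = -epsilon_lat / epsilon_axial
Lateral strain is contraction (negative), so using magnitudes:
nu = 0.104 / 0.524
nu = 0.1985


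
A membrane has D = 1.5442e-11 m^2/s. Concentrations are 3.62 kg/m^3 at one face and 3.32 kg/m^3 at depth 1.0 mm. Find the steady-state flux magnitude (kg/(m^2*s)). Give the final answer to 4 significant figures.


J = -D * (dC/dx) = D * (C1 - C2) / dx
J = 1.5442e-11 * (3.62 - 3.32) / 1e-03
J = 4.633e-09 kg/(m^2*s)


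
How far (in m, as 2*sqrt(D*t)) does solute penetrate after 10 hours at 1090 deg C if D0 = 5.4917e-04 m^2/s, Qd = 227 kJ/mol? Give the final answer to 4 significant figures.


Step 1: D = D0 * exp(-Qd/(R*T))
T = 1363.15 K
D = 5.4917e-04 * exp(-227e3 / (8.314 * 1363.15)) = 1.09891e-12 m^2/s
Step 2: L = 2*sqrt(D*t)
t = 10 h = 36000 s
L = 2*sqrt(1.09891e-12 * 36000) = 3.978e-04 m


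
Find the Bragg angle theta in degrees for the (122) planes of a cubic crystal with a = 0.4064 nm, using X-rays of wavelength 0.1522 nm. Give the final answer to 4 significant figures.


d = a / sqrt(h^2+k^2+l^2)
d = 0.4064 / sqrt(9) = 0.135467 nm
lambda = 2*d*sin(theta)  =>  sin(theta) = lambda / (2*d)
sin(theta) = 0.1522 / (2 * 0.135467) = 0.561762
theta = 34.18 deg


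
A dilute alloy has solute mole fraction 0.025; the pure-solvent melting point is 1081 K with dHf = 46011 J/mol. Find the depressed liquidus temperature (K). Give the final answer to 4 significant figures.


dT = R*Tm^2*x / dHf
dT = 8.314 * 1081^2 * 0.025 / 46011
dT = 5.27886 K
T_new = 1081 - 5.27886 = 1076 K


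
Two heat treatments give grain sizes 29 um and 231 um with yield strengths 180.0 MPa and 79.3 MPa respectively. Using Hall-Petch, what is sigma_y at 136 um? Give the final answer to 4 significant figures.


sigma_y = sigma0 + k / sqrt(d)
1/sqrt(d1) = 1/sqrt(2.9e-05) = 185.695;  1/sqrt(d2) = 65.7952
k = (sigma1 - sigma2) / (1/sqrt(d1) - 1/sqrt(d2)) = (180.0 - 79.3) / (185.695 - 65.7952) = 0.839865 MPa*m^0.5
sigma0 = sigma1 - k/sqrt(d1) = 180.0 - 0.839865*185.695 = 24.0409 MPa
sigma_y(d3) = 24.0409 + 0.839865 / sqrt(1.36e-04) = 96.06 MPa


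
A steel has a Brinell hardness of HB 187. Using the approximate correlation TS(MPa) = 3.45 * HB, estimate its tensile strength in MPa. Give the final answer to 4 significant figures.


TS (MPa) = 3.45 * HB
TS = 3.45 * 187
TS = 645.2 MPa


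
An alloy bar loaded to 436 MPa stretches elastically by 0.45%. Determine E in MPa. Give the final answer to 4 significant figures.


E = sigma / epsilon
epsilon = 0.45% = 4.5e-03
E = 436 / 4.5e-03
E = 96890 MPa


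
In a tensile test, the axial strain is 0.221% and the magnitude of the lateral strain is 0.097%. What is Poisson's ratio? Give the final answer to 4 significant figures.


nu = -epsilon_lat / epsilon_axial
Lateral strain is contraction (negative), so using magnitudes:
nu = 0.097 / 0.221
nu = 0.4389


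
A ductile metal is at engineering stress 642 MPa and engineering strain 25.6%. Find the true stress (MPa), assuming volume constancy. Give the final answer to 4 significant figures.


sigma_true = sigma_eng * (1 + epsilon_eng)
sigma_true = 642 * (1 + 0.256)
sigma_true = 806.4 MPa


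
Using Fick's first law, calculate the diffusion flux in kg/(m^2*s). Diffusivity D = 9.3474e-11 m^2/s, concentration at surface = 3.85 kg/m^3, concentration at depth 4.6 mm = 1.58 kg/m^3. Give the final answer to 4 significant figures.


J = -D * (dC/dx) = D * (C1 - C2) / dx
J = 9.3474e-11 * (3.85 - 1.58) / 4.6e-03
J = 4.613e-08 kg/(m^2*s)


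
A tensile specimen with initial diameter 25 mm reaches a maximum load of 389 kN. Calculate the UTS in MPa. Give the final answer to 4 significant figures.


A0 = pi*(d/2)^2 = pi*(25/2)^2 = 490.874 mm^2
UTS = F_max / A0 = 389*1000 / 490.874
UTS = 792.5 MPa


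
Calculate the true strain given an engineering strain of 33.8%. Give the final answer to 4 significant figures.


epsilon_true = ln(1 + epsilon_eng)
epsilon_true = ln(1 + 0.338)
epsilon_true = 0.2912


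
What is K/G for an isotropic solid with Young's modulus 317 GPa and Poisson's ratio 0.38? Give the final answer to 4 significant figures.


G = E / (2*(1+nu))
G = 317 / (2*(1+0.38)) = 114.855 GPa
K = E / (3*(1-2*nu))
K = 317 / (3*(1-2*0.38)) = 440.278 GPa
K/G = 440.278 / 114.855 = 3.833


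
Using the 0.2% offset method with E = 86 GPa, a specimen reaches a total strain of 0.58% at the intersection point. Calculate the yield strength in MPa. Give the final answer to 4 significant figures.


Offset strain = 0.002
Elastic strain at yield = total_strain - offset = 5.8e-03 - 0.002 = 3.8e-03
sigma_y = E * elastic_strain = 86000 * 3.8e-03
sigma_y = 326.8 MPa


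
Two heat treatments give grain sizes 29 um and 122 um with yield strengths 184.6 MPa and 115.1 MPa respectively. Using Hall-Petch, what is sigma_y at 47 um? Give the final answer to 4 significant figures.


sigma_y = sigma0 + k / sqrt(d)
1/sqrt(d1) = 1/sqrt(2.9e-05) = 185.695;  1/sqrt(d2) = 90.5357
k = (sigma1 - sigma2) / (1/sqrt(d1) - 1/sqrt(d2)) = (184.6 - 115.1) / (185.695 - 90.5357) = 0.730352 MPa*m^0.5
sigma0 = sigma1 - k/sqrt(d1) = 184.6 - 0.730352*185.695 = 48.977 MPa
sigma_y(d3) = 48.977 + 0.730352 / sqrt(4.7e-05) = 155.5 MPa


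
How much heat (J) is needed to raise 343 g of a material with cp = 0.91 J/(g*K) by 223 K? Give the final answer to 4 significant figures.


Q = m * cp * dT
Q = 343 * 0.91 * 223
Q = 69600 J


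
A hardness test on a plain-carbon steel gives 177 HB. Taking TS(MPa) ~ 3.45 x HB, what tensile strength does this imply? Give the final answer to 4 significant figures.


TS (MPa) = 3.45 * HB
TS = 3.45 * 177
TS = 610.7 MPa


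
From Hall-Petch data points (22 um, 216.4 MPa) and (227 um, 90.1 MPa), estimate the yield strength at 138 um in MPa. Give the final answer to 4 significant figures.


sigma_y = sigma0 + k / sqrt(d)
1/sqrt(d1) = 1/sqrt(2.2e-05) = 213.201;  1/sqrt(d2) = 66.3723
k = (sigma1 - sigma2) / (1/sqrt(d1) - 1/sqrt(d2)) = (216.4 - 90.1) / (213.201 - 66.3723) = 0.860188 MPa*m^0.5
sigma0 = sigma1 - k/sqrt(d1) = 216.4 - 0.860188*213.201 = 33.0073 MPa
sigma_y(d3) = 33.0073 + 0.860188 / sqrt(1.38e-04) = 106.2 MPa


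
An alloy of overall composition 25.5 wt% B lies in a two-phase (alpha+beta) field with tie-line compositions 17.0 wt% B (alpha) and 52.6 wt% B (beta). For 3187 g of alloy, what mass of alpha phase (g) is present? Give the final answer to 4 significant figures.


f_alpha = (C_beta - C0) / (C_beta - C_alpha)
f_alpha = (52.6 - 25.5) / (52.6 - 17.0) = 0.761236
m_alpha = f_alpha * m_total = 0.761236 * 3187 = 2426 g


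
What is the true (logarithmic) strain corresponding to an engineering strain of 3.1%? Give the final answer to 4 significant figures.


epsilon_true = ln(1 + epsilon_eng)
epsilon_true = ln(1 + 0.031)
epsilon_true = 0.03053


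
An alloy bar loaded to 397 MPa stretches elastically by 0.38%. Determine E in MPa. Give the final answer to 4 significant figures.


E = sigma / epsilon
epsilon = 0.38% = 3.8e-03
E = 397 / 3.8e-03
E = 104500 MPa


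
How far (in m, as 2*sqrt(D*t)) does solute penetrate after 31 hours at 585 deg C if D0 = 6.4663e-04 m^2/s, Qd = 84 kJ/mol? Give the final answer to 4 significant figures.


Step 1: D = D0 * exp(-Qd/(R*T))
T = 858.15 K
D = 6.4663e-04 * exp(-84e3 / (8.314 * 858.15)) = 4.98292e-09 m^2/s
Step 2: L = 2*sqrt(D*t)
t = 31 h = 111600 s
L = 2*sqrt(4.98292e-09 * 111600) = 0.04716 m


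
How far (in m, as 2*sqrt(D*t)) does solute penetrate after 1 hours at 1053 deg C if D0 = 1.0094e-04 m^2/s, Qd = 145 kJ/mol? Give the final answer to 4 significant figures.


Step 1: D = D0 * exp(-Qd/(R*T))
T = 1326.15 K
D = 1.0094e-04 * exp(-145e3 / (8.314 * 1326.15)) = 1.96142e-10 m^2/s
Step 2: L = 2*sqrt(D*t)
t = 1 h = 3600 s
L = 2*sqrt(1.96142e-10 * 3600) = 1.681e-03 m


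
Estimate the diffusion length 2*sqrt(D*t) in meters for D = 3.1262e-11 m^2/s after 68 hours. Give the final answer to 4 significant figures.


t = 68 hr = 244800 s
Diffusion length = 2*sqrt(D*t)
= 2*sqrt(3.1262e-11 * 244800)
= 5.533e-03 m


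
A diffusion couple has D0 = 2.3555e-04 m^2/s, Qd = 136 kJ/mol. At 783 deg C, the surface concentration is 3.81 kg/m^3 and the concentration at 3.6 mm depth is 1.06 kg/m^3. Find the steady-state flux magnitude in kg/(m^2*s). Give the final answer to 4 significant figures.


Step 1: D = D0 * exp(-Qd/(R*T))
T = 783 + 273.15 = 1056.15 K
D = 2.3555e-04 * exp(-136e3 / (8.314 * 1056.15)) = 4.42188e-11 m^2/s
Step 2: J = D * (C1 - C2) / dx
J = 4.42188e-11 * (3.81 - 1.06) / 3.6e-03
J = 3.378e-08 kg/(m^2*s)


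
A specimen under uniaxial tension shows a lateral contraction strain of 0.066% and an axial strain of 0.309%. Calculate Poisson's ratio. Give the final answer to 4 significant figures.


nu = -epsilon_lat / epsilon_axial
Lateral strain is contraction (negative), so using magnitudes:
nu = 0.066 / 0.309
nu = 0.2136


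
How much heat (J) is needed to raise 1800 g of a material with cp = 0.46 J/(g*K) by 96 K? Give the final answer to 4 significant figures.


Q = m * cp * dT
Q = 1800 * 0.46 * 96
Q = 79490 J


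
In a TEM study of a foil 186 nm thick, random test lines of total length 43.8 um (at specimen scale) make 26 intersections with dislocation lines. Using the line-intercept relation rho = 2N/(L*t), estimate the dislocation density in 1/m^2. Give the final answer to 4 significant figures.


rho = 2N / (L * t)
L = 43.8 um = 4.38e-05 m, t = 186 nm = 1.86e-07 m
rho = 2 * 26 / (4.38e-05 * 1.86e-07)
rho = 6.383e+12 1/m^2


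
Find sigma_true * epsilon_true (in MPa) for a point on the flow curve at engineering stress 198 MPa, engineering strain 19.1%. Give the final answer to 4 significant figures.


sigma_true = sigma_eng * (1 + epsilon_eng)
sigma_true = 198 * (1 + 0.191) = 235.818 MPa
epsilon_true = ln(1 + epsilon_eng)
epsilon_true = ln(1 + 0.191) = 0.174793
sigma_true * epsilon_true = 235.818 * 0.174793 = 41.22 MPa


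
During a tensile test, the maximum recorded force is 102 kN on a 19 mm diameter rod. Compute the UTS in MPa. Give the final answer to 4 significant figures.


A0 = pi*(d/2)^2 = pi*(19/2)^2 = 283.529 mm^2
UTS = F_max / A0 = 102*1000 / 283.529
UTS = 359.8 MPa


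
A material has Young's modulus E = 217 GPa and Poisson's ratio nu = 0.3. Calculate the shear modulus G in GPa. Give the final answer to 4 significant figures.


G = E / (2*(1+nu))
G = 217 / (2*(1+0.3))
G = 83.46 GPa


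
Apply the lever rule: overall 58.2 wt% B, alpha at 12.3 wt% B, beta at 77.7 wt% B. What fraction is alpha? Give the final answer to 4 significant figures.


f_alpha = (C_beta - C0) / (C_beta - C_alpha)
f_alpha = (77.7 - 58.2) / (77.7 - 12.3)
f_alpha = 0.2982


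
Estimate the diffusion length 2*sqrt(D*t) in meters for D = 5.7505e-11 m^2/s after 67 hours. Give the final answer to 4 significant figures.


t = 67 hr = 241200 s
Diffusion length = 2*sqrt(D*t)
= 2*sqrt(5.7505e-11 * 241200)
= 7.449e-03 m


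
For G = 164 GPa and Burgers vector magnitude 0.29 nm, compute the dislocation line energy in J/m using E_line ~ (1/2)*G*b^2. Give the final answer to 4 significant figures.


E = G*b^2/2
b = 0.29 nm = 2.9e-10 m
G = 164 GPa = 1.64e+11 Pa
E = 0.5 * 1.64e+11 * (2.9e-10)^2
E = 6.896e-09 J/m


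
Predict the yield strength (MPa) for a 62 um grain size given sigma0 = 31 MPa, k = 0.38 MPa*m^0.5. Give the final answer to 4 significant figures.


sigma_y = sigma0 + k / sqrt(d)
d = 62 um = 6.2e-05 m
sigma_y = 31 + 0.38 / sqrt(6.2e-05)
sigma_y = 79.26 MPa


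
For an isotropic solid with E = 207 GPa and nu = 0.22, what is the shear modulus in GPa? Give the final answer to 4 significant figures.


G = E / (2*(1+nu))
G = 207 / (2*(1+0.22))
G = 84.84 GPa


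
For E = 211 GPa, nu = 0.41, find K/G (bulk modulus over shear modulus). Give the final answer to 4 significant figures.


G = E / (2*(1+nu))
G = 211 / (2*(1+0.41)) = 74.8227 GPa
K = E / (3*(1-2*nu))
K = 211 / (3*(1-2*0.41)) = 390.741 GPa
K/G = 390.741 / 74.8227 = 5.222


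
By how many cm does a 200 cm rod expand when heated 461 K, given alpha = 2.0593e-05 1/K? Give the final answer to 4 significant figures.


dL = L0 * alpha * dT
dL = 200 * 2.0593e-05 * 461
dL = 1.899 cm


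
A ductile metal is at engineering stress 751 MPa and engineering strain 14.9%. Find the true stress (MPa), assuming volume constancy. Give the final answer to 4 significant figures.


sigma_true = sigma_eng * (1 + epsilon_eng)
sigma_true = 751 * (1 + 0.149)
sigma_true = 862.9 MPa


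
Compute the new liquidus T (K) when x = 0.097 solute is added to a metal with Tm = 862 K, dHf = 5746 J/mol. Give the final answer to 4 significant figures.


dT = R*Tm^2*x / dHf
dT = 8.314 * 862^2 * 0.097 / 5746
dT = 104.287 K
T_new = 862 - 104.287 = 757.7 K


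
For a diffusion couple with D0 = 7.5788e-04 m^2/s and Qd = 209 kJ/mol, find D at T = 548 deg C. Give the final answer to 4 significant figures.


D = D0 * exp(-Qd / (R*T))
T = 821.15 K
D = 7.5788e-04 * exp(-209e3 / (8.314 * 821.15))
D = 3.84e-17 m^2/s


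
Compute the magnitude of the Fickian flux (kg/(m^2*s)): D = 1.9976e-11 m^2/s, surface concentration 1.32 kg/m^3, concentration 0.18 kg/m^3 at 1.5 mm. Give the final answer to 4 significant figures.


J = -D * (dC/dx) = D * (C1 - C2) / dx
J = 1.9976e-11 * (1.32 - 0.18) / 1.5e-03
J = 1.518e-08 kg/(m^2*s)


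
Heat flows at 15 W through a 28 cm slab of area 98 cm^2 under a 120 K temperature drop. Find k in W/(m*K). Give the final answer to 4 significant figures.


k = Q*L / (A*dT)
L = 0.28 m, A = 9.8e-03 m^2
k = 15 * 0.28 / (9.8e-03 * 120)
k = 3.571 W/(m*K)


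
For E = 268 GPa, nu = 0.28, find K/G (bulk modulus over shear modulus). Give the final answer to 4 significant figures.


G = E / (2*(1+nu))
G = 268 / (2*(1+0.28)) = 104.688 GPa
K = E / (3*(1-2*nu))
K = 268 / (3*(1-2*0.28)) = 203.03 GPa
K/G = 203.03 / 104.688 = 1.939


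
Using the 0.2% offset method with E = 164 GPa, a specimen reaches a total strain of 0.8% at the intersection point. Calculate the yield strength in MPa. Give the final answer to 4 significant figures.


Offset strain = 0.002
Elastic strain at yield = total_strain - offset = 8e-03 - 0.002 = 6e-03
sigma_y = E * elastic_strain = 164000 * 6e-03
sigma_y = 984 MPa


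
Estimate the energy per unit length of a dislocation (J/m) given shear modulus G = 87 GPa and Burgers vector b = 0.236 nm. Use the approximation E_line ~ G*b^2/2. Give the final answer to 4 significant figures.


E = G*b^2/2
b = 0.236 nm = 2.36e-10 m
G = 87 GPa = 8.7e+10 Pa
E = 0.5 * 8.7e+10 * (2.36e-10)^2
E = 2.423e-09 J/m


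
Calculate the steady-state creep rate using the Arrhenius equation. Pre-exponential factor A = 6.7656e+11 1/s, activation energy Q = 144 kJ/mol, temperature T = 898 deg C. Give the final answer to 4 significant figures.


rate = A * exp(-Q / (R*T))
T = 898 + 273.15 = 1171.15 K
rate = 6.7656e+11 * exp(-144e3 / (8.314 * 1171.15))
rate = 255600 1/s


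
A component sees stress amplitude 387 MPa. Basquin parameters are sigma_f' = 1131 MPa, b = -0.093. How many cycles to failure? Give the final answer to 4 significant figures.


sigma_a = sigma_f' * (2*Nf)^b
2*Nf = (sigma_a / sigma_f')^(1/b)
2*Nf = (387 / 1131)^(1/-0.093)
2*Nf = 101878
Nf = 50940 cycles


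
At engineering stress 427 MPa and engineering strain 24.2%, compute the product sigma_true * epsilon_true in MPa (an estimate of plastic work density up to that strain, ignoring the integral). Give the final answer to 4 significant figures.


sigma_true = sigma_eng * (1 + epsilon_eng)
sigma_true = 427 * (1 + 0.242) = 530.334 MPa
epsilon_true = ln(1 + epsilon_eng)
epsilon_true = ln(1 + 0.242) = 0.216723
sigma_true * epsilon_true = 530.334 * 0.216723 = 114.9 MPa
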